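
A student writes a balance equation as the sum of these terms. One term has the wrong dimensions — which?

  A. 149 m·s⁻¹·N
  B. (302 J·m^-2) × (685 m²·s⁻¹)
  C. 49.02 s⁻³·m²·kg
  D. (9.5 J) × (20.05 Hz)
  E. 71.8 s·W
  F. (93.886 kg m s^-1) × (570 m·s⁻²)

In SI base units:
  A. N·m·s⁻¹ = kg·m·s⁻²·m·s⁻¹ = kg·m²·s⁻³
  B. [kg·s⁻²] · [m²·s⁻¹] = kg·m²·s⁻³
  C. kg·m²·s⁻³
  D. [kg·m²·s⁻²] · [s⁻¹] = kg·m²·s⁻³
  E. W·s = J·s⁻¹·s = kg·m²·s⁻²
  F. [kg·m·s⁻¹] · [m·s⁻²] = kg·m²·s⁻³
All reduce to kg·m²·s⁻³ except E., which is kg·m²·s⁻².

E.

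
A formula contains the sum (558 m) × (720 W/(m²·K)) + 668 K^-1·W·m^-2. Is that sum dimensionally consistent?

Reduce each to base SI dimensions:
  (558 m) × (720 W/(m²·K)):  [m] · [kg·s⁻³·K⁻¹] = kg·m·s⁻³·K⁻¹
  668 K^-1·W·m^-2:  W·m⁻²·K⁻¹ = J·s⁻¹·m⁻²·K⁻¹ = kg·s⁻³·K⁻¹
kg·m·s⁻³·K⁻¹ ≠ kg·s⁻³·K⁻¹, so they cannot be added.

No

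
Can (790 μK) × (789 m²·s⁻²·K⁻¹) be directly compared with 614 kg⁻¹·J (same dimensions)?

Yes

Expand each in SI base units:
  (790 μK) × (789 m²·s⁻²·K⁻¹):  [K] · [m²·s⁻²·K⁻¹] = m²·s⁻²
  614 kg⁻¹·J:  J·kg⁻¹ = N·m·kg⁻¹ = m²·s⁻²
Both are m²·s⁻², so they have the same dimensions and can be added.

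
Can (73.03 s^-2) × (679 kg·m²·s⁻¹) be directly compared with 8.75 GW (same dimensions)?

Yes

Work out the base dimensions of each:
  (73.03 s^-2) × (679 kg·m²·s⁻¹):  [s⁻²] · [kg·m²·s⁻¹] = kg·m²·s⁻³
  8.75 GW:  W = J·s⁻¹ = kg·m²·s⁻³
Both are kg·m²·s⁻³, so they have the same dimensions and can be added.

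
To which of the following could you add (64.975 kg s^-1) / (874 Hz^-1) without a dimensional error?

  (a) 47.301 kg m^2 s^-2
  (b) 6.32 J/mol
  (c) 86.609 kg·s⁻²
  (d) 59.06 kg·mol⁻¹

(c)

Reference: [kg·s⁻¹] / [s] = kg·s⁻².
Each option:
  (a) kg·m²·s⁻²
  (b) J·mol⁻¹ = N·m·mol⁻¹ = kg·m²·s⁻²·mol⁻¹
  (c) kg·s⁻²  ← same
  (d) kg·mol⁻¹
Only (c) matches kg·s⁻².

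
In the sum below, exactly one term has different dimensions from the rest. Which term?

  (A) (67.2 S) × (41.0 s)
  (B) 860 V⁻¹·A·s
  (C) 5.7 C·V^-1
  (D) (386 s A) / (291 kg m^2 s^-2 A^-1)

Expand each in SI base units:
  (A) [kg⁻¹·m⁻²·s³·A²] · [s] = kg⁻¹·m⁻²·s⁴·A²
  (B) A·s·V⁻¹ = A·s·(J·C⁻¹)⁻¹ = kg⁻¹·m⁻²·s⁴·A²
  (C) C·V⁻¹ = s·A·(J·C⁻¹)⁻¹ = kg⁻¹·m⁻²·s⁴·A²
  (D) [s·A] / [kg·m²·s⁻²·A⁻¹] = kg⁻¹·m⁻²·s³·A²
All reduce to kg⁻¹·m⁻²·s⁴·A² except (D), which is kg⁻¹·m⁻²·s³·A².

(D)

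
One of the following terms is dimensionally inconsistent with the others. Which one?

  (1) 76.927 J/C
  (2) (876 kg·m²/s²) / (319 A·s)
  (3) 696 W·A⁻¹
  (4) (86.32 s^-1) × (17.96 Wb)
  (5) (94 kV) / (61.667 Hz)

Work out the base dimensions of each:
  (1) J·C⁻¹ = N·m·(s·A)⁻¹ = kg·m²·s⁻³·A⁻¹
  (2) [kg·m²·s⁻²] / [s·A] = kg·m²·s⁻³·A⁻¹
  (3) W·A⁻¹ = J·s⁻¹·A⁻¹ = kg·m²·s⁻³·A⁻¹
  (4) [s⁻¹] · [kg·m²·s⁻²·A⁻¹] = kg·m²·s⁻³·A⁻¹
  (5) [kg·m²·s⁻³·A⁻¹] / [s⁻¹] = kg·m²·s⁻²·A⁻¹
All reduce to kg·m²·s⁻³·A⁻¹ except (5), which is kg·m²·s⁻²·A⁻¹.

(5)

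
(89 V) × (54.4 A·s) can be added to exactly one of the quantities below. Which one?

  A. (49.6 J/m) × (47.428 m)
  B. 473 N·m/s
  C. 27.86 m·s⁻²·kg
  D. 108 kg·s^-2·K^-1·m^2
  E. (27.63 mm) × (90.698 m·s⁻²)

A.

Reference: [kg·m²·s⁻³·A⁻¹] · [s·A] = kg·m²·s⁻².
Each option:
  A. [kg·m·s⁻²] · [m] = kg·m²·s⁻²  ← same
  B. N·m·s⁻¹ = kg·m·s⁻²·m·s⁻¹ = kg·m²·s⁻³
  C. kg·m·s⁻²
  D. kg·m²·s⁻²·K⁻¹
  E. [m] · [m·s⁻²] = m²·s⁻²
Only A. matches kg·m²·s⁻².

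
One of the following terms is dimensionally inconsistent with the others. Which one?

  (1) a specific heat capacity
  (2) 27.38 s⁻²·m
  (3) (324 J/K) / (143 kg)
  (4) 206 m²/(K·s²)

(2)

In SI base units:
  (1) [specific heat capacity] = m²·s⁻²·K⁻¹
  (2) m·s⁻²
  (3) [kg·m²·s⁻²·K⁻¹] / [kg] = m²·s⁻²·K⁻¹
  (4) m²·s⁻²·K⁻¹
All reduce to m²·s⁻²·K⁻¹ except (2), which is m·s⁻².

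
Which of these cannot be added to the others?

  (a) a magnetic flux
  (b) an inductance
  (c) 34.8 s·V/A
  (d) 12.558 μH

Reduce each to base SI dimensions:
  (a) [magnetic flux] = kg·m²·s⁻²·A⁻¹
  (b) [inductance] = kg·m²·s⁻²·A⁻²
  (c) V·s·A⁻¹ = J·C⁻¹·s·A⁻¹ = kg·m²·s⁻²·A⁻²
  (d) H = V·s·A⁻¹ = kg·m²·s⁻²·A⁻²
All reduce to kg·m²·s⁻²·A⁻² except (a), which is kg·m²·s⁻²·A⁻¹.

(a)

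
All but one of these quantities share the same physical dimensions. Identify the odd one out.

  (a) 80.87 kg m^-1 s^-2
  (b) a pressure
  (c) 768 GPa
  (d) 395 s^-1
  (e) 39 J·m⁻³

(d)

Work out the base dimensions of each:
  (a) kg·m⁻¹·s⁻²
  (b) [pressure] = kg·m⁻¹·s⁻²
  (c) Pa = N·m⁻² = kg·m⁻¹·s⁻²
  (d) s⁻¹
  (e) J·m⁻³ = N·m·m⁻³ = kg·m⁻¹·s⁻²
All reduce to kg·m⁻¹·s⁻² except (d), which is s⁻¹.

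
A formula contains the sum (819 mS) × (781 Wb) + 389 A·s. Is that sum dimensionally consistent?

Yes

Work out the base dimensions of each:
  (819 mS) × (781 Wb):  [kg⁻¹·m⁻²·s³·A²] · [kg·m²·s⁻²·A⁻¹] = s·A
  389 A·s:  A·s = s·A
Both are s·A, so they have the same dimensions and can be added.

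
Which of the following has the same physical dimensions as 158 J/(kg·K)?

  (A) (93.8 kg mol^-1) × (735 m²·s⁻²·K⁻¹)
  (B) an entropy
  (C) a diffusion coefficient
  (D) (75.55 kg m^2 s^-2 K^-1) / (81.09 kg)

Reference: J·kg⁻¹·K⁻¹ = N·m·kg⁻¹·K⁻¹ = m²·s⁻²·K⁻¹.
Each option:
  (A) [kg·mol⁻¹] · [m²·s⁻²·K⁻¹] = kg·m²·s⁻²·K⁻¹·mol⁻¹
  (B) [entropy] = kg·m²·s⁻²·K⁻¹
  (C) [diffusion coefficient] = m²·s⁻¹
  (D) [kg·m²·s⁻²·K⁻¹] / [kg] = m²·s⁻²·K⁻¹  ← same
Only (D) matches m²·s⁻²·K⁻¹.

(D)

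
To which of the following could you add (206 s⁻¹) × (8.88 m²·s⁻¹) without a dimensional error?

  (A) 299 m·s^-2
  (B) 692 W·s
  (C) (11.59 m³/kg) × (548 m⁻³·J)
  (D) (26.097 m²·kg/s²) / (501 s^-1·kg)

(C)

Reference: [s⁻¹] · [m²·s⁻¹] = m²·s⁻².
Each option:
  (A) m·s⁻²
  (B) W·s = J·s⁻¹·s = kg·m²·s⁻²
  (C) [kg⁻¹·m³] · [kg·m⁻¹·s⁻²] = m²·s⁻²  ← same
  (D) [kg·m²·s⁻²] / [kg·s⁻¹] = m²·s⁻¹
Only (C) matches m²·s⁻².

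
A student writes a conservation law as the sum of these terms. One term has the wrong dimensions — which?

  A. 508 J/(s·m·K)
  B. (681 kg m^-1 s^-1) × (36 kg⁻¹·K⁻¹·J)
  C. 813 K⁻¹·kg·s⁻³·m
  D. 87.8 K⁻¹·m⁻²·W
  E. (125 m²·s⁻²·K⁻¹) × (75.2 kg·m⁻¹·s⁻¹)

Expand each in SI base units:
  A. J·s⁻¹·m⁻¹·K⁻¹ = N·m·s⁻¹·m⁻¹·K⁻¹ = kg·m·s⁻³·K⁻¹
  B. [kg·m⁻¹·s⁻¹] · [m²·s⁻²·K⁻¹] = kg·m·s⁻³·K⁻¹
  C. kg·m·s⁻³·K⁻¹
  D. W·m⁻²·K⁻¹ = J·s⁻¹·m⁻²·K⁻¹ = kg·s⁻³·K⁻¹
  E. [m²·s⁻²·K⁻¹] · [kg·m⁻¹·s⁻¹] = kg·m·s⁻³·K⁻¹
All reduce to kg·m·s⁻³·K⁻¹ except D., which is kg·s⁻³·K⁻¹.

D.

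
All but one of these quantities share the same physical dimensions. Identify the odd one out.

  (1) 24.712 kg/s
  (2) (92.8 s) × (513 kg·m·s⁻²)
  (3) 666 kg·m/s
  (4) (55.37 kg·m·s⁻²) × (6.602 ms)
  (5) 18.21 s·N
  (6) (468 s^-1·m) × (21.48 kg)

Work out the base dimensions of each:
  (1) kg·s⁻¹
  (2) [s] · [kg·m·s⁻²] = kg·m·s⁻¹
  (3) kg·m·s⁻¹
  (4) [kg·m·s⁻²] · [s] = kg·m·s⁻¹
  (5) N·s = kg·m·s⁻²·s = kg·m·s⁻¹
  (6) [m·s⁻¹] · [kg] = kg·m·s⁻¹
All reduce to kg·m·s⁻¹ except (1), which is kg·s⁻¹.

(1)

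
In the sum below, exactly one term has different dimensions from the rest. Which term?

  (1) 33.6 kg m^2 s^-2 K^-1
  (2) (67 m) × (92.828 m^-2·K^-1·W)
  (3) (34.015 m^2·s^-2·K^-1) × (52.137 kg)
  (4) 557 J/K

(2)

Reduce each to base SI dimensions:
  (1) kg·m²·s⁻²·K⁻¹
  (2) [m] · [kg·s⁻³·K⁻¹] = kg·m·s⁻³·K⁻¹
  (3) [m²·s⁻²·K⁻¹] · [kg] = kg·m²·s⁻²·K⁻¹
  (4) J·K⁻¹ = N·m·K⁻¹ = kg·m²·s⁻²·K⁻¹
All reduce to kg·m²·s⁻²·K⁻¹ except (2), which is kg·m·s⁻³·K⁻¹.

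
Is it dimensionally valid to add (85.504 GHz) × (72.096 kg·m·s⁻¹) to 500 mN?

Yes

Expand each in SI base units:
  (85.504 GHz) × (72.096 kg·m·s⁻¹):  [s⁻¹] · [kg·m·s⁻¹] = kg·m·s⁻²
  500 mN:  N = kg·m·s⁻²
Both are kg·m·s⁻², so they have the same dimensions and can be added.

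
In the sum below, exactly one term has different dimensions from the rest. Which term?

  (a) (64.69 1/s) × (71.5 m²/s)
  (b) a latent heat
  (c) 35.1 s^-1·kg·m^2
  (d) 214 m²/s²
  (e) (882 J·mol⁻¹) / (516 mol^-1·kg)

Work out the base dimensions of each:
  (a) [s⁻¹] · [m²·s⁻¹] = m²·s⁻²
  (b) [latent heat] = m²·s⁻²
  (c) kg·m²·s⁻¹
  (d) m²·s⁻²
  (e) [kg·m²·s⁻²·mol⁻¹] / [kg·mol⁻¹] = m²·s⁻²
All reduce to m²·s⁻² except (c), which is kg·m²·s⁻¹.

(c)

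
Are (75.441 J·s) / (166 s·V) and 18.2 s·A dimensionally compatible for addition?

Yes

Reduce each to base SI dimensions:
  (75.441 J·s) / (166 s·V):  [kg·m²·s⁻¹] / [kg·m²·s⁻²·A⁻¹] = s·A
  18.2 s·A:  A·s = s·A
Both are s·A, so they have the same dimensions and can be added.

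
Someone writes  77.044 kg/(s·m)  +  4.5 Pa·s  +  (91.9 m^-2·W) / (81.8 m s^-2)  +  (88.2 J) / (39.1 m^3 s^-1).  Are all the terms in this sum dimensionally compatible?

Yes

Dimensions:
  77.044 kg/(s·m):  kg·m⁻¹·s⁻¹
  4.5 Pa·s:  Pa·s = N·m⁻²·s = kg·m⁻¹·s⁻¹
  (91.9 m^-2·W) / (81.8 m s^-2):  [kg·s⁻³] / [m·s⁻²] = kg·m⁻¹·s⁻¹
  (88.2 J) / (39.1 m^3 s^-1):  [kg·m²·s⁻²] / [m³·s⁻¹] = kg·m⁻¹·s⁻¹
Every term reduces to kg·m⁻¹·s⁻¹.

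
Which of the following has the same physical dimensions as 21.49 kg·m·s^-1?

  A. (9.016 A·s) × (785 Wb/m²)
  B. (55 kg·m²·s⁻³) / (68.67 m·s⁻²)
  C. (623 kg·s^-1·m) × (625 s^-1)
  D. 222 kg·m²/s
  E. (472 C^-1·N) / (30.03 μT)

B.

Reference: kg·m·s⁻¹.
Each option:
  A. [s·A] · [kg·s⁻²·A⁻¹] = kg·s⁻¹
  B. [kg·m²·s⁻³] / [m·s⁻²] = kg·m·s⁻¹  ← same
  C. [kg·m·s⁻¹] · [s⁻¹] = kg·m·s⁻²
  D. kg·m²·s⁻¹
  E. [kg·m·s⁻³·A⁻¹] / [kg·s⁻²·A⁻¹] = m·s⁻¹
Only B. matches kg·m·s⁻¹.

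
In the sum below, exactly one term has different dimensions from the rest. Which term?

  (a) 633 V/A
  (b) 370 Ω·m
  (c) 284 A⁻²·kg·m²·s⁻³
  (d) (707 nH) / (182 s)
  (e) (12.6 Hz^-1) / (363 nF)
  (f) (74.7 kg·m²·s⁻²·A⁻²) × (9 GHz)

(b)

Work out the base dimensions of each:
  (a) V·A⁻¹ = J·C⁻¹·A⁻¹ = kg·m²·s⁻³·A⁻²
  (b) Ω·m = V·A⁻¹·m = kg·m³·s⁻³·A⁻²
  (c) kg·m²·s⁻³·A⁻²
  (d) [kg·m²·s⁻²·A⁻²] / [s] = kg·m²·s⁻³·A⁻²
  (e) [s] / [kg⁻¹·m⁻²·s⁴·A²] = kg·m²·s⁻³·A⁻²
  (f) [kg·m²·s⁻²·A⁻²] · [s⁻¹] = kg·m²·s⁻³·A⁻²
All reduce to kg·m²·s⁻³·A⁻² except (b), which is kg·m³·s⁻³·A⁻².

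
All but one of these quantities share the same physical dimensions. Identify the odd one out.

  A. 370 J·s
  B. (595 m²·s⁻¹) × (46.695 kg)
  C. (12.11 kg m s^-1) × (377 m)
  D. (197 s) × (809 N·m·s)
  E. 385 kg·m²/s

D.

Reduce each to base SI dimensions:
  A. J·s = N·m·s = kg·m²·s⁻¹
  B. [m²·s⁻¹] · [kg] = kg·m²·s⁻¹
  C. [kg·m·s⁻¹] · [m] = kg·m²·s⁻¹
  D. [s] · [kg·m²·s⁻¹] = kg·m²
  E. kg·m²·s⁻¹
All reduce to kg·m²·s⁻¹ except D., which is kg·m².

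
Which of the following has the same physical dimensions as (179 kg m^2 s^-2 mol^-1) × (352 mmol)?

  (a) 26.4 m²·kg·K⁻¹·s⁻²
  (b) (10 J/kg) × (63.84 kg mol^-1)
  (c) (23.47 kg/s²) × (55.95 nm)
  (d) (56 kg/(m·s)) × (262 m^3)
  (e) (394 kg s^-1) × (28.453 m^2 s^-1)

(e)

Reference: [kg·m²·s⁻²·mol⁻¹] · [mol] = kg·m²·s⁻².
Each option:
  (a) kg·m²·s⁻²·K⁻¹
  (b) [m²·s⁻²] · [kg·mol⁻¹] = kg·m²·s⁻²·mol⁻¹
  (c) [kg·s⁻²] · [m] = kg·m·s⁻²
  (d) [kg·m⁻¹·s⁻¹] · [m³] = kg·m²·s⁻¹
  (e) [kg·s⁻¹] · [m²·s⁻¹] = kg·m²·s⁻²  ← same
Only (e) matches kg·m²·s⁻².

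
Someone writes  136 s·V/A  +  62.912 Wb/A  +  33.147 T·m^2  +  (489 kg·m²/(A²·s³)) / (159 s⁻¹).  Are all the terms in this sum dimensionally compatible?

No

Reduce each to base SI dimensions:
  136 s·V/A:  V·s·A⁻¹ = J·C⁻¹·s·A⁻¹ = kg·m²·s⁻²·A⁻²
  62.912 Wb/A:  Wb·A⁻¹ = V·s·A⁻¹ = kg·m²·s⁻²·A⁻²
  33.147 T·m^2:  T·m² = Wb·m⁻²·m² = kg·m²·s⁻²·A⁻¹
  (489 kg·m²/(A²·s³)) / (159 s⁻¹):  [kg·m²·s⁻³·A⁻²] / [s⁻¹] = kg·m²·s⁻²·A⁻²
The terms do not share a single dimension (kg·m²·s⁻²·A⁻² vs kg·m²·s⁻²·A⁻¹).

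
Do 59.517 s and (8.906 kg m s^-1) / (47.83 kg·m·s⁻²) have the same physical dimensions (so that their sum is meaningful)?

In SI base units:
  59.517 s:  s
  (8.906 kg m s^-1) / (47.83 kg·m·s⁻²):  [kg·m·s⁻¹] / [kg·m·s⁻²] = s
Both are s, so they have the same dimensions and can be added.

Yes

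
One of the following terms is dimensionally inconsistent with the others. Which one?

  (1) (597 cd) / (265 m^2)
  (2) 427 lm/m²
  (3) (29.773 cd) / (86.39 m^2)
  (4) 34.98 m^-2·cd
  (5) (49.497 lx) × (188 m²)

(5)

Reduce each to base SI dimensions:
  (1) [cd] / [m²] = m⁻²·cd
  (2) lm·m⁻² = cd·m⁻² = m⁻²·cd
  (3) [cd] / [m²] = m⁻²·cd
  (4) cd·m⁻² = m⁻²·cd
  (5) [m⁻²·cd] · [m²] = cd
All reduce to m⁻²·cd except (5), which is cd.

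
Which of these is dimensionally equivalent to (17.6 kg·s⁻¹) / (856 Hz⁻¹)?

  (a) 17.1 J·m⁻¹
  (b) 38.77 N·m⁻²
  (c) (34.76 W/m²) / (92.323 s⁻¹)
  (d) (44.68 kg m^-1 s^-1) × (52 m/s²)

(c)

Reference: [kg·s⁻¹] / [s] = kg·s⁻².
Each option:
  (a) J·m⁻¹ = N·m·m⁻¹ = kg·m·s⁻²
  (b) N·m⁻² = kg·m·s⁻²·m⁻² = kg·m⁻¹·s⁻²
  (c) [kg·s⁻³] / [s⁻¹] = kg·s⁻²  ← same
  (d) [kg·m⁻¹·s⁻¹] · [m·s⁻²] = kg·s⁻³
Only (c) matches kg·s⁻².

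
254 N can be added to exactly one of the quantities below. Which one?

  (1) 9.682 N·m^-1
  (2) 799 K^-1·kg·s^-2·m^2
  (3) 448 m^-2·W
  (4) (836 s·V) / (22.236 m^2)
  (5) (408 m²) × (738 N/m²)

(5)

Reference: N = kg·m·s⁻².
Each option:
  (1) N·m⁻¹ = kg·m·s⁻²·m⁻¹ = kg·s⁻²
  (2) kg·m²·s⁻²·K⁻¹
  (3) W·m⁻² = J·s⁻¹·m⁻² = kg·s⁻³
  (4) [kg·m²·s⁻²·A⁻¹] / [m²] = kg·s⁻²·A⁻¹
  (5) [m²] · [kg·m⁻¹·s⁻²] = kg·m·s⁻²  ← same
Only (5) matches kg·m·s⁻².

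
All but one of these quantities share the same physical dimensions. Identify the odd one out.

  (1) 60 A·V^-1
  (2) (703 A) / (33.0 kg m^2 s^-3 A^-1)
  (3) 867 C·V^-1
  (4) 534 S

Work out the base dimensions of each:
  (1) A·V⁻¹ = A·(J·C⁻¹)⁻¹ = kg⁻¹·m⁻²·s³·A²
  (2) [A] / [kg·m²·s⁻³·A⁻¹] = kg⁻¹·m⁻²·s³·A²
  (3) C·V⁻¹ = s·A·(J·C⁻¹)⁻¹ = kg⁻¹·m⁻²·s⁴·A²
  (4) S = Ω⁻¹ = kg⁻¹·m⁻²·s³·A²
All reduce to kg⁻¹·m⁻²·s³·A² except (3), which is kg⁻¹·m⁻²·s⁴·A².

(3)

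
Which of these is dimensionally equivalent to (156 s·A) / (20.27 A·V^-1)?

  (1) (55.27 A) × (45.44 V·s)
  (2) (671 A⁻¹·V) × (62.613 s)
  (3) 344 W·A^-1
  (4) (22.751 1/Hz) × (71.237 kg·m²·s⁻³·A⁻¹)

(4)

Reference: [s·A] / [kg⁻¹·m⁻²·s³·A²] = kg·m²·s⁻²·A⁻¹.
Each option:
  (1) [A] · [kg·m²·s⁻²·A⁻¹] = kg·m²·s⁻²
  (2) [kg·m²·s⁻³·A⁻²] · [s] = kg·m²·s⁻²·A⁻²
  (3) W·A⁻¹ = J·s⁻¹·A⁻¹ = kg·m²·s⁻³·A⁻¹
  (4) [s] · [kg·m²·s⁻³·A⁻¹] = kg·m²·s⁻²·A⁻¹  ← same
Only (4) matches kg·m²·s⁻²·A⁻¹.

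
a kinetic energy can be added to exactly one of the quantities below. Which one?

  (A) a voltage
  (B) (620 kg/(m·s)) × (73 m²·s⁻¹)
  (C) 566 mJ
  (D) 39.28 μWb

Reference: [kinetic energy] = kg·m²·s⁻².
Each option:
  (A) [voltage] = kg·m²·s⁻³·A⁻¹
  (B) [kg·m⁻¹·s⁻¹] · [m²·s⁻¹] = kg·m·s⁻²
  (C) J = N·m = kg·m²·s⁻²  ← same
  (D) Wb = V·s = kg·m²·s⁻²·A⁻¹
Only (C) matches kg·m²·s⁻².

(C)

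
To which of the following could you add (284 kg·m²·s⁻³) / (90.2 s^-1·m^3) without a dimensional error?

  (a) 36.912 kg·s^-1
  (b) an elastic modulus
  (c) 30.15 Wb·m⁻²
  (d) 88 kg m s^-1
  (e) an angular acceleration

Reference: [kg·m²·s⁻³] / [m³·s⁻¹] = kg·m⁻¹·s⁻².
Each option:
  (a) kg·s⁻¹
  (b) [elastic modulus] = kg·m⁻¹·s⁻²  ← same
  (c) Wb·m⁻² = V·s·m⁻² = kg·s⁻²·A⁻¹
  (d) kg·m·s⁻¹
  (e) [angular acceleration] = s⁻²
Only (b) matches kg·m⁻¹·s⁻².

(b)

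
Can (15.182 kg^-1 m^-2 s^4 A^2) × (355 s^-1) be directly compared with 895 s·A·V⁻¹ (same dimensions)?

No

Dimensions:
  (15.182 kg^-1 m^-2 s^4 A^2) × (355 s^-1):  [kg⁻¹·m⁻²·s⁴·A²] · [s⁻¹] = kg⁻¹·m⁻²·s³·A²
  895 s·A·V⁻¹:  A·s·V⁻¹ = A·s·(J·C⁻¹)⁻¹ = kg⁻¹·m⁻²·s⁴·A²
kg⁻¹·m⁻²·s³·A² ≠ kg⁻¹·m⁻²·s⁴·A², so they cannot be added.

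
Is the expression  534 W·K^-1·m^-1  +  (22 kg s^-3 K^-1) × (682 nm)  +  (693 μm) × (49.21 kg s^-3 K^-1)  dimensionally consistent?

Expand each in SI base units:
  534 W·K^-1·m^-1:  W·m⁻¹·K⁻¹ = J·s⁻¹·m⁻¹·K⁻¹ = kg·m·s⁻³·K⁻¹
  (22 kg s^-3 K^-1) × (682 nm):  [kg·s⁻³·K⁻¹] · [m] = kg·m·s⁻³·K⁻¹
  (693 μm) × (49.21 kg s^-3 K^-1):  [m] · [kg·s⁻³·K⁻¹] = kg·m·s⁻³·K⁻¹
Every term reduces to kg·m·s⁻³·K⁻¹.

Yes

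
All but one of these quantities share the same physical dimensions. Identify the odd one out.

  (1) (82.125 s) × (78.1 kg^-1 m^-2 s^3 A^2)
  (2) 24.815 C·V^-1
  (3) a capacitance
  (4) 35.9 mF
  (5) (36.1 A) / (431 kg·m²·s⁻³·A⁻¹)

(5)

In SI base units:
  (1) [s] · [kg⁻¹·m⁻²·s³·A²] = kg⁻¹·m⁻²·s⁴·A²
  (2) C·V⁻¹ = s·A·(J·C⁻¹)⁻¹ = kg⁻¹·m⁻²·s⁴·A²
  (3) [capacitance] = kg⁻¹·m⁻²·s⁴·A²
  (4) F = C·V⁻¹ = kg⁻¹·m⁻²·s⁴·A²
  (5) [A] / [kg·m²·s⁻³·A⁻¹] = kg⁻¹·m⁻²·s³·A²
All reduce to kg⁻¹·m⁻²·s⁴·A² except (5), which is kg⁻¹·m⁻²·s³·A².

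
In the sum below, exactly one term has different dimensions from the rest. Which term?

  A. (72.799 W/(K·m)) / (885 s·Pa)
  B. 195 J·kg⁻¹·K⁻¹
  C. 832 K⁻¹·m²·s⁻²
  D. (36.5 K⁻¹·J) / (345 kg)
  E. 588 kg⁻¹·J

E.

Reduce each to base SI dimensions:
  A. [kg·m·s⁻³·K⁻¹] / [kg·m⁻¹·s⁻¹] = m²·s⁻²·K⁻¹
  B. J·kg⁻¹·K⁻¹ = N·m·kg⁻¹·K⁻¹ = m²·s⁻²·K⁻¹
  C. m²·s⁻²·K⁻¹
  D. [kg·m²·s⁻²·K⁻¹] / [kg] = m²·s⁻²·K⁻¹
  E. J·kg⁻¹ = N·m·kg⁻¹ = m²·s⁻²
All reduce to m²·s⁻²·K⁻¹ except E., which is m²·s⁻².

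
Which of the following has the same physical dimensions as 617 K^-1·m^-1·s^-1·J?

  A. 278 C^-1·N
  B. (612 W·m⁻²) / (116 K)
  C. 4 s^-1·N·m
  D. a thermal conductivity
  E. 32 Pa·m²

Reference: J·s⁻¹·m⁻¹·K⁻¹ = N·m·s⁻¹·m⁻¹·K⁻¹ = kg·m·s⁻³·K⁻¹.
Each option:
  A. N·C⁻¹ = kg·m·s⁻²·(s·A)⁻¹ = kg·m·s⁻³·A⁻¹
  B. [kg·s⁻³] / [K] = kg·s⁻³·K⁻¹
  C. N·m·s⁻¹ = kg·m·s⁻²·m·s⁻¹ = kg·m²·s⁻³
  D. [thermal conductivity] = kg·m·s⁻³·K⁻¹  ← same
  E. Pa·m² = N·m⁻²·m² = kg·m·s⁻²
Only D. matches kg·m·s⁻³·K⁻¹.

D.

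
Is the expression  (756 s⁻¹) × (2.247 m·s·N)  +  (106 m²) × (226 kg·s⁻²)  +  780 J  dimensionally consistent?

Yes

Expand each in SI base units:
  (756 s⁻¹) × (2.247 m·s·N):  [s⁻¹] · [kg·m²·s⁻¹] = kg·m²·s⁻²
  (106 m²) × (226 kg·s⁻²):  [m²] · [kg·s⁻²] = kg·m²·s⁻²
  780 J:  J = N·m = kg·m²·s⁻²
Every term reduces to kg·m²·s⁻².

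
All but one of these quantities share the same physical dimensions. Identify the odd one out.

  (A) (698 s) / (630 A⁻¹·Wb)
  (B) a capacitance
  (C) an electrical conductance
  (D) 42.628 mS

(B)

In SI base units:
  (A) [s] / [kg·m²·s⁻²·A⁻²] = kg⁻¹·m⁻²·s³·A²
  (B) [capacitance] = kg⁻¹·m⁻²·s⁴·A²
  (C) [electrical conductance] = kg⁻¹·m⁻²·s³·A²
  (D) S = Ω⁻¹ = kg⁻¹·m⁻²·s³·A²
All reduce to kg⁻¹·m⁻²·s³·A² except (B), which is kg⁻¹·m⁻²·s⁴·A².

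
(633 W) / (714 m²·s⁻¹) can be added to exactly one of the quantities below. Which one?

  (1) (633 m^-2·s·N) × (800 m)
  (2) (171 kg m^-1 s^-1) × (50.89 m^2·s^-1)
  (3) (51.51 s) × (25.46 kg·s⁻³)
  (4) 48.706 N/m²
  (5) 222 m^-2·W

Reference: [kg·m²·s⁻³] / [m²·s⁻¹] = kg·s⁻².
Each option:
  (1) [kg·m⁻¹·s⁻¹] · [m] = kg·s⁻¹
  (2) [kg·m⁻¹·s⁻¹] · [m²·s⁻¹] = kg·m·s⁻²
  (3) [s] · [kg·s⁻³] = kg·s⁻²  ← same
  (4) N·m⁻² = kg·m·s⁻²·m⁻² = kg·m⁻¹·s⁻²
  (5) W·m⁻² = J·s⁻¹·m⁻² = kg·s⁻³
Only (3) matches kg·s⁻².

(3)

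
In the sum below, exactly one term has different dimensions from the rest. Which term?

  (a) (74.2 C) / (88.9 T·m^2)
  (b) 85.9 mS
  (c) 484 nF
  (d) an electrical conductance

In SI base units:
  (a) [s·A] / [kg·m²·s⁻²·A⁻¹] = kg⁻¹·m⁻²·s³·A²
  (b) S = Ω⁻¹ = kg⁻¹·m⁻²·s³·A²
  (c) F = C·V⁻¹ = kg⁻¹·m⁻²·s⁴·A²
  (d) [electrical conductance] = kg⁻¹·m⁻²·s³·A²
All reduce to kg⁻¹·m⁻²·s³·A² except (c), which is kg⁻¹·m⁻²·s⁴·A².

(c)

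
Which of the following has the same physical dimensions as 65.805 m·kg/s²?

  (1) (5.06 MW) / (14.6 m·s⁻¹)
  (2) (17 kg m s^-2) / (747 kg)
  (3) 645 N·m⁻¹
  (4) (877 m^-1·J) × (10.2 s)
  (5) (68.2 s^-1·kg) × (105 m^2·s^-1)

(1)

Reference: kg·m·s⁻².
Each option:
  (1) [kg·m²·s⁻³] / [m·s⁻¹] = kg·m·s⁻²  ← same
  (2) [kg·m·s⁻²] / [kg] = m·s⁻²
  (3) N·m⁻¹ = kg·m·s⁻²·m⁻¹ = kg·s⁻²
  (4) [kg·m·s⁻²] · [s] = kg·m·s⁻¹
  (5) [kg·s⁻¹] · [m²·s⁻¹] = kg·m²·s⁻²
Only (1) matches kg·m·s⁻².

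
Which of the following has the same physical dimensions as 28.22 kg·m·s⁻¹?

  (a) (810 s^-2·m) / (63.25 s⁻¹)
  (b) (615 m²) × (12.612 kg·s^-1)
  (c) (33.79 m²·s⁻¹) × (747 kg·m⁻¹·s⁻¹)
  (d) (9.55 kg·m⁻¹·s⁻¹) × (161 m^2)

Reference: kg·m·s⁻¹.
Each option:
  (a) [m·s⁻²] / [s⁻¹] = m·s⁻¹
  (b) [m²] · [kg·s⁻¹] = kg·m²·s⁻¹
  (c) [m²·s⁻¹] · [kg·m⁻¹·s⁻¹] = kg·m·s⁻²
  (d) [kg·m⁻¹·s⁻¹] · [m²] = kg·m·s⁻¹  ← same
Only (d) matches kg·m·s⁻¹.

(d)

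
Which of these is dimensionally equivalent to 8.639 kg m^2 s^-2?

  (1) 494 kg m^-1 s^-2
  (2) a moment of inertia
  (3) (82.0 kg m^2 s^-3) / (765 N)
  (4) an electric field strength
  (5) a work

Reference: kg·m²·s⁻².
Each option:
  (1) kg·m⁻¹·s⁻²
  (2) [moment of inertia] = kg·m²
  (3) [kg·m²·s⁻³] / [kg·m·s⁻²] = m·s⁻¹
  (4) [electric field strength] = kg·m·s⁻³·A⁻¹
  (5) [work] = kg·m²·s⁻²  ← same
Only (5) matches kg·m²·s⁻².

(5)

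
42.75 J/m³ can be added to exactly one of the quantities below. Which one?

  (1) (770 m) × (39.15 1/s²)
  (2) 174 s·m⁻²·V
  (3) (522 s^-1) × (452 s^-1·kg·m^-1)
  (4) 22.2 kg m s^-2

Reference: J·m⁻³ = N·m·m⁻³ = kg·m⁻¹·s⁻².
Each option:
  (1) [m] · [s⁻²] = m·s⁻²
  (2) V·s·m⁻² = J·C⁻¹·s·m⁻² = kg·s⁻²·A⁻¹
  (3) [s⁻¹] · [kg·m⁻¹·s⁻¹] = kg·m⁻¹·s⁻²  ← same
  (4) kg·m·s⁻²
Only (3) matches kg·m⁻¹·s⁻².

(3)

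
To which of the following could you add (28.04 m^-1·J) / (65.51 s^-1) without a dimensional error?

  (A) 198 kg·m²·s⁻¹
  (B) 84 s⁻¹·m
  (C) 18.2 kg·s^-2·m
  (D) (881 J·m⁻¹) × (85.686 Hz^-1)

Reference: [kg·m·s⁻²] / [s⁻¹] = kg·m·s⁻¹.
Each option:
  (A) kg·m²·s⁻¹
  (B) m·s⁻¹
  (C) kg·m·s⁻²
  (D) [kg·m·s⁻²] · [s] = kg·m·s⁻¹  ← same
Only (D) matches kg·m·s⁻¹.

(D)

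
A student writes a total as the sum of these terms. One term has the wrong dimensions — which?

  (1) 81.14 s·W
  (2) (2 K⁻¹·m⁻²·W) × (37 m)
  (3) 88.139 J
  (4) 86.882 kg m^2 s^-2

(2)

Work out the base dimensions of each:
  (1) W·s = J·s⁻¹·s = kg·m²·s⁻²
  (2) [kg·s⁻³·K⁻¹] · [m] = kg·m·s⁻³·K⁻¹
  (3) J = N·m = kg·m²·s⁻²
  (4) kg·m²·s⁻²
All reduce to kg·m²·s⁻² except (2), which is kg·m·s⁻³·K⁻¹.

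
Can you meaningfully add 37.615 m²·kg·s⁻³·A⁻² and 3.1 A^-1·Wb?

No

Dimensions:
  37.615 m²·kg·s⁻³·A⁻²:  kg·m²·s⁻³·A⁻²
  3.1 A^-1·Wb:  Wb·A⁻¹ = V·s·A⁻¹ = kg·m²·s⁻²·A⁻²
kg·m²·s⁻³·A⁻² ≠ kg·m²·s⁻²·A⁻², so they cannot be added.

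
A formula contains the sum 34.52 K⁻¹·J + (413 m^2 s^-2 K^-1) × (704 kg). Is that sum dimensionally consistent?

Reduce each to base SI dimensions:
  34.52 K⁻¹·J:  J·K⁻¹ = N·m·K⁻¹ = kg·m²·s⁻²·K⁻¹
  (413 m^2 s^-2 K^-1) × (704 kg):  [m²·s⁻²·K⁻¹] · [kg] = kg·m²·s⁻²·K⁻¹
Both are kg·m²·s⁻²·K⁻¹, so they have the same dimensions and can be added.

Yes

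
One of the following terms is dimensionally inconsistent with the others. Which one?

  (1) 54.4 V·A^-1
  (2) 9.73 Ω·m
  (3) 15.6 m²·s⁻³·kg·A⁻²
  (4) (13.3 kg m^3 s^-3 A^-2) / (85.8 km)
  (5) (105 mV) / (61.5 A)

(2)

Work out the base dimensions of each:
  (1) V·A⁻¹ = J·C⁻¹·A⁻¹ = kg·m²·s⁻³·A⁻²
  (2) Ω·m = V·A⁻¹·m = kg·m³·s⁻³·A⁻²
  (3) kg·m²·s⁻³·A⁻²
  (4) [kg·m³·s⁻³·A⁻²] / [m] = kg·m²·s⁻³·A⁻²
  (5) [kg·m²·s⁻³·A⁻¹] / [A] = kg·m²·s⁻³·A⁻²
All reduce to kg·m²·s⁻³·A⁻² except (2), which is kg·m³·s⁻³·A⁻².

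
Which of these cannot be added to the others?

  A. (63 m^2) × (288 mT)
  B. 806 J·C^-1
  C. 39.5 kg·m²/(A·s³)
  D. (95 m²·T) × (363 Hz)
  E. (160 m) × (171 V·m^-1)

Work out the base dimensions of each:
  A. [m²] · [kg·s⁻²·A⁻¹] = kg·m²·s⁻²·A⁻¹
  B. J·C⁻¹ = N·m·(s·A)⁻¹ = kg·m²·s⁻³·A⁻¹
  C. kg·m²·s⁻³·A⁻¹
  D. [kg·m²·s⁻²·A⁻¹] · [s⁻¹] = kg·m²·s⁻³·A⁻¹
  E. [m] · [kg·m·s⁻³·A⁻¹] = kg·m²·s⁻³·A⁻¹
All reduce to kg·m²·s⁻³·A⁻¹ except A., which is kg·m²·s⁻²·A⁻¹.

A.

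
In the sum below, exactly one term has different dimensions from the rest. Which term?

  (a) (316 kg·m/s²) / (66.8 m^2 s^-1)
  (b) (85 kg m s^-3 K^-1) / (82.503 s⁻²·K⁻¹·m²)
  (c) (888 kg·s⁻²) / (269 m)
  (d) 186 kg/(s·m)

Work out the base dimensions of each:
  (a) [kg·m·s⁻²] / [m²·s⁻¹] = kg·m⁻¹·s⁻¹
  (b) [kg·m·s⁻³·K⁻¹] / [m²·s⁻²·K⁻¹] = kg·m⁻¹·s⁻¹
  (c) [kg·s⁻²] / [m] = kg·m⁻¹·s⁻²
  (d) kg·m⁻¹·s⁻¹
All reduce to kg·m⁻¹·s⁻¹ except (c), which is kg·m⁻¹·s⁻².

(c)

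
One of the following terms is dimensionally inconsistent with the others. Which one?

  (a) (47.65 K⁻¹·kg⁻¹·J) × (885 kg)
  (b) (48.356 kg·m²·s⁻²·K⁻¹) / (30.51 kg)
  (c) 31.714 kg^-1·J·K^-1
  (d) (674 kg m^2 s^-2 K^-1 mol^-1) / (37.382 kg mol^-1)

Work out the base dimensions of each:
  (a) [m²·s⁻²·K⁻¹] · [kg] = kg·m²·s⁻²·K⁻¹
  (b) [kg·m²·s⁻²·K⁻¹] / [kg] = m²·s⁻²·K⁻¹
  (c) J·kg⁻¹·K⁻¹ = N·m·kg⁻¹·K⁻¹ = m²·s⁻²·K⁻¹
  (d) [kg·m²·s⁻²·K⁻¹·mol⁻¹] / [kg·mol⁻¹] = m²·s⁻²·K⁻¹
All reduce to m²·s⁻²·K⁻¹ except (a), which is kg·m²·s⁻²·K⁻¹.

(a)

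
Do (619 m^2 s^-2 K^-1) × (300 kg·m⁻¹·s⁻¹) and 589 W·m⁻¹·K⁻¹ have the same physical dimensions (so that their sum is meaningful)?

In SI base units:
  (619 m^2 s^-2 K^-1) × (300 kg·m⁻¹·s⁻¹):  [m²·s⁻²·K⁻¹] · [kg·m⁻¹·s⁻¹] = kg·m·s⁻³·K⁻¹
  589 W·m⁻¹·K⁻¹:  W·m⁻¹·K⁻¹ = J·s⁻¹·m⁻¹·K⁻¹ = kg·m·s⁻³·K⁻¹
Both are kg·m·s⁻³·K⁻¹, so they have the same dimensions and can be added.

Yes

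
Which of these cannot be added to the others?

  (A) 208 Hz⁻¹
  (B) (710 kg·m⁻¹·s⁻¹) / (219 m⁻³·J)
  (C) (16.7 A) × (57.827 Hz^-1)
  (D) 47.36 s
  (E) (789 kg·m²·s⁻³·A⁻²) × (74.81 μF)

(C)

Expand each in SI base units:
  (A) Hz⁻¹ = (s⁻¹)⁻¹ = s
  (B) [kg·m⁻¹·s⁻¹] / [kg·m⁻¹·s⁻²] = s
  (C) [A] · [s] = s·A
  (D) s
  (E) [kg·m²·s⁻³·A⁻²] · [kg⁻¹·m⁻²·s⁴·A²] = s
All reduce to s except (C), which is s·A.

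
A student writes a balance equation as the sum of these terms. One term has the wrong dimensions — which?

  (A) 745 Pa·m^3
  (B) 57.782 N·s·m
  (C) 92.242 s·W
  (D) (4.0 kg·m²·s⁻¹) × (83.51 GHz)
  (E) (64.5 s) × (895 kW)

(B)

In SI base units:
  (A) Pa·m³ = N·m⁻²·m³ = kg·m²·s⁻²
  (B) N·m·s = kg·m·s⁻²·m·s = kg·m²·s⁻¹
  (C) W·s = J·s⁻¹·s = kg·m²·s⁻²
  (D) [kg·m²·s⁻¹] · [s⁻¹] = kg·m²·s⁻²
  (E) [s] · [kg·m²·s⁻³] = kg·m²·s⁻²
All reduce to kg·m²·s⁻² except (B), which is kg·m²·s⁻¹.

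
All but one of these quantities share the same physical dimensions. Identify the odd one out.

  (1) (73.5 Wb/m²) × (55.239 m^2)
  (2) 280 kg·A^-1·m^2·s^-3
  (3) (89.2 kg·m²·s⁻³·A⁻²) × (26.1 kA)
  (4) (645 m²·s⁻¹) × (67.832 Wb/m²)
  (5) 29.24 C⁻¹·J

(1)

Reduce each to base SI dimensions:
  (1) [kg·s⁻²·A⁻¹] · [m²] = kg·m²·s⁻²·A⁻¹
  (2) kg·m²·s⁻³·A⁻¹
  (3) [kg·m²·s⁻³·A⁻²] · [A] = kg·m²·s⁻³·A⁻¹
  (4) [m²·s⁻¹] · [kg·s⁻²·A⁻¹] = kg·m²·s⁻³·A⁻¹
  (5) J·C⁻¹ = N·m·(s·A)⁻¹ = kg·m²·s⁻³·A⁻¹
All reduce to kg·m²·s⁻³·A⁻¹ except (1), which is kg·m²·s⁻²·A⁻¹.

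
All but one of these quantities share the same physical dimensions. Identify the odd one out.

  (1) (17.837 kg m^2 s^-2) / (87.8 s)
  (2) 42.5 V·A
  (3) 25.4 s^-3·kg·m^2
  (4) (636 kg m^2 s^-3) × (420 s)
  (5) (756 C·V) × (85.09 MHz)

Expand each in SI base units:
  (1) [kg·m²·s⁻²] / [s] = kg·m²·s⁻³
  (2) V·A = J·C⁻¹·A = kg·m²·s⁻³
  (3) kg·m²·s⁻³
  (4) [kg·m²·s⁻³] · [s] = kg·m²·s⁻²
  (5) [kg·m²·s⁻²] · [s⁻¹] = kg·m²·s⁻³
All reduce to kg·m²·s⁻³ except (4), which is kg·m²·s⁻².

(4)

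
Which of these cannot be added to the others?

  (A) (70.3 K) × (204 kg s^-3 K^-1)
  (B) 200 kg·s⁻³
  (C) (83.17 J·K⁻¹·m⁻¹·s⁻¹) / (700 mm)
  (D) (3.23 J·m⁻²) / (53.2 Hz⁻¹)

Expand each in SI base units:
  (A) [K] · [kg·s⁻³·K⁻¹] = kg·s⁻³
  (B) kg·s⁻³
  (C) [kg·m·s⁻³·K⁻¹] / [m] = kg·s⁻³·K⁻¹
  (D) [kg·s⁻²] / [s] = kg·s⁻³
All reduce to kg·s⁻³ except (C), which is kg·s⁻³·K⁻¹.

(C)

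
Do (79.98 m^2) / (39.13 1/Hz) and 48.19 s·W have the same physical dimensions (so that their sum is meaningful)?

No

Reduce each to base SI dimensions:
  (79.98 m^2) / (39.13 1/Hz):  [m²] / [s] = m²·s⁻¹
  48.19 s·W:  W·s = J·s⁻¹·s = kg·m²·s⁻²
m²·s⁻¹ ≠ kg·m²·s⁻², so they cannot be added.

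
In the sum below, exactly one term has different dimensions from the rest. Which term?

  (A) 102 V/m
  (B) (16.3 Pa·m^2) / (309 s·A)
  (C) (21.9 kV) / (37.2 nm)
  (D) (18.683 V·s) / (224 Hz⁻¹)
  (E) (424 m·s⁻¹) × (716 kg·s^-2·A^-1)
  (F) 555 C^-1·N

(D)

In SI base units:
  (A) V·m⁻¹ = J·C⁻¹·m⁻¹ = kg·m·s⁻³·A⁻¹
  (B) [kg·m·s⁻²] / [s·A] = kg·m·s⁻³·A⁻¹
  (C) [kg·m²·s⁻³·A⁻¹] / [m] = kg·m·s⁻³·A⁻¹
  (D) [kg·m²·s⁻²·A⁻¹] / [s] = kg·m²·s⁻³·A⁻¹
  (E) [m·s⁻¹] · [kg·s⁻²·A⁻¹] = kg·m·s⁻³·A⁻¹
  (F) N·C⁻¹ = kg·m·s⁻²·(s·A)⁻¹ = kg·m·s⁻³·A⁻¹
All reduce to kg·m·s⁻³·A⁻¹ except (D), which is kg·m²·s⁻³·A⁻¹.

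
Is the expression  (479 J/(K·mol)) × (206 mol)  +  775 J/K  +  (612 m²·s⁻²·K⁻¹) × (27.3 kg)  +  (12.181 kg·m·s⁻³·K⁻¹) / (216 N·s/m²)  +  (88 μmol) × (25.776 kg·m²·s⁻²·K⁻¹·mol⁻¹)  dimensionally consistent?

Reduce each to base SI dimensions:
  (479 J/(K·mol)) × (206 mol):  [kg·m²·s⁻²·K⁻¹·mol⁻¹] · [mol] = kg·m²·s⁻²·K⁻¹
  775 J/K:  J·K⁻¹ = N·m·K⁻¹ = kg·m²·s⁻²·K⁻¹
  (612 m²·s⁻²·K⁻¹) × (27.3 kg):  [m²·s⁻²·K⁻¹] · [kg] = kg·m²·s⁻²·K⁻¹
  (12.181 kg·m·s⁻³·K⁻¹) / (216 N·s/m²):  [kg·m·s⁻³·K⁻¹] / [kg·m⁻¹·s⁻¹] = m²·s⁻²·K⁻¹
  (88 μmol) × (25.776 kg·m²·s⁻²·K⁻¹·mol⁻¹):  [mol] · [kg·m²·s⁻²·K⁻¹·mol⁻¹] = kg·m²·s⁻²·K⁻¹
The terms do not share a single dimension (kg·m²·s⁻²·K⁻¹ vs m²·s⁻²·K⁻¹).

No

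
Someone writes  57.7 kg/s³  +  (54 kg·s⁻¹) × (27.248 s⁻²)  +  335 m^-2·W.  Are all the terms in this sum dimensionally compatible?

Yes

Expand each in SI base units:
  57.7 kg/s³:  kg·s⁻³
  (54 kg·s⁻¹) × (27.248 s⁻²):  [kg·s⁻¹] · [s⁻²] = kg·s⁻³
  335 m^-2·W:  W·m⁻² = J·s⁻¹·m⁻² = kg·s⁻³
Every term reduces to kg·s⁻³.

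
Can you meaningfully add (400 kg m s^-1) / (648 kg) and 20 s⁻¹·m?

Yes

Work out the base dimensions of each:
  (400 kg m s^-1) / (648 kg):  [kg·m·s⁻¹] / [kg] = m·s⁻¹
  20 s⁻¹·m:  m·s⁻¹
Both are m·s⁻¹, so they have the same dimensions and can be added.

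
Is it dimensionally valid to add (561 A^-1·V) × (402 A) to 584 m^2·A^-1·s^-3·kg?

Dimensions:
  (561 A^-1·V) × (402 A):  [kg·m²·s⁻³·A⁻²] · [A] = kg·m²·s⁻³·A⁻¹
  584 m^2·A^-1·s^-3·kg:  kg·m²·s⁻³·A⁻¹
Both are kg·m²·s⁻³·A⁻¹, so they have the same dimensions and can be added.

Yes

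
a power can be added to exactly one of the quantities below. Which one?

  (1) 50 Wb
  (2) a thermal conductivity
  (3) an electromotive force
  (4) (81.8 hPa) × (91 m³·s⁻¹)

(4)

Reference: [power] = kg·m²·s⁻³.
Each option:
  (1) Wb = V·s = kg·m²·s⁻²·A⁻¹
  (2) [thermal conductivity] = kg·m·s⁻³·K⁻¹
  (3) [electromotive force] = kg·m²·s⁻³·A⁻¹
  (4) [kg·m⁻¹·s⁻²] · [m³·s⁻¹] = kg·m²·s⁻³  ← same
Only (4) matches kg·m²·s⁻³.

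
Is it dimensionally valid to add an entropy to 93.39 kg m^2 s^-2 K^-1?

Dimensions:
  an entropy:  [entropy] = kg·m²·s⁻²·K⁻¹
  93.39 kg m^2 s^-2 K^-1:  kg·m²·s⁻²·K⁻¹
Both are kg·m²·s⁻²·K⁻¹, so they have the same dimensions and can be added.

Yes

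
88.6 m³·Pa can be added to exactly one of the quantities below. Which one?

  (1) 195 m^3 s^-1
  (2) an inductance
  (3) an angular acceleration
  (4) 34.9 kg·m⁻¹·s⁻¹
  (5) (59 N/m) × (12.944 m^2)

Reference: Pa·m³ = N·m⁻²·m³ = kg·m²·s⁻².
Each option:
  (1) m³·s⁻¹
  (2) [inductance] = kg·m²·s⁻²·A⁻²
  (3) [angular acceleration] = s⁻²
  (4) kg·m⁻¹·s⁻¹
  (5) [kg·s⁻²] · [m²] = kg·m²·s⁻²  ← same
Only (5) matches kg·m²·s⁻².

(5)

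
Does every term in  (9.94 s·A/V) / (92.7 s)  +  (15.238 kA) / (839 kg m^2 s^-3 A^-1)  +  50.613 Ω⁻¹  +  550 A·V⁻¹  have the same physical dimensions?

Reduce each to base SI dimensions:
  (9.94 s·A/V) / (92.7 s):  [kg⁻¹·m⁻²·s⁴·A²] / [s] = kg⁻¹·m⁻²·s³·A²
  (15.238 kA) / (839 kg m^2 s^-3 A^-1):  [A] / [kg·m²·s⁻³·A⁻¹] = kg⁻¹·m⁻²·s³·A²
  50.613 Ω⁻¹:  Ω⁻¹ = (V·A⁻¹)⁻¹ = kg⁻¹·m⁻²·s³·A²
  550 A·V⁻¹:  A·V⁻¹ = A·(J·C⁻¹)⁻¹ = kg⁻¹·m⁻²·s³·A²
Every term reduces to kg⁻¹·m⁻²·s³·A².

Yes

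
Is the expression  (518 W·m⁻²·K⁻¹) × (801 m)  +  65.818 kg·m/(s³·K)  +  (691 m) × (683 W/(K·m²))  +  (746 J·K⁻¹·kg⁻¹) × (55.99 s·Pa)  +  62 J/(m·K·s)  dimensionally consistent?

Yes

Work out the base dimensions of each:
  (518 W·m⁻²·K⁻¹) × (801 m):  [kg·s⁻³·K⁻¹] · [m] = kg·m·s⁻³·K⁻¹
  65.818 kg·m/(s³·K):  kg·m·s⁻³·K⁻¹
  (691 m) × (683 W/(K·m²)):  [m] · [kg·s⁻³·K⁻¹] = kg·m·s⁻³·K⁻¹
  (746 J·K⁻¹·kg⁻¹) × (55.99 s·Pa):  [m²·s⁻²·K⁻¹] · [kg·m⁻¹·s⁻¹] = kg·m·s⁻³·K⁻¹
  62 J/(m·K·s):  J·s⁻¹·m⁻¹·K⁻¹ = N·m·s⁻¹·m⁻¹·K⁻¹ = kg·m·s⁻³·K⁻¹
Every term reduces to kg·m·s⁻³·K⁻¹.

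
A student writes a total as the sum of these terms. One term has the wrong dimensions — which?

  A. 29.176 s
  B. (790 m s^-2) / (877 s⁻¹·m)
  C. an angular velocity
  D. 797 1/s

Dimensions:
  A. s
  B. [m·s⁻²] / [m·s⁻¹] = s⁻¹
  C. [angular velocity] = s⁻¹
  D. s⁻¹
All reduce to s⁻¹ except A., which is s.

A.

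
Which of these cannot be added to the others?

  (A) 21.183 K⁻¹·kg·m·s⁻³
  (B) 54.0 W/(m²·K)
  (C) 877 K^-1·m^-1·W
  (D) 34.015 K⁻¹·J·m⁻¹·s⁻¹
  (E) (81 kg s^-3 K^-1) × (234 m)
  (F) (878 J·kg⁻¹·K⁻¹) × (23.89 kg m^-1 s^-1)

(B)

Expand each in SI base units:
  (A) kg·m·s⁻³·K⁻¹
  (B) W·m⁻²·K⁻¹ = J·s⁻¹·m⁻²·K⁻¹ = kg·s⁻³·K⁻¹
  (C) W·m⁻¹·K⁻¹ = J·s⁻¹·m⁻¹·K⁻¹ = kg·m·s⁻³·K⁻¹
  (D) J·s⁻¹·m⁻¹·K⁻¹ = N·m·s⁻¹·m⁻¹·K⁻¹ = kg·m·s⁻³·K⁻¹
  (E) [kg·s⁻³·K⁻¹] · [m] = kg·m·s⁻³·K⁻¹
  (F) [m²·s⁻²·K⁻¹] · [kg·m⁻¹·s⁻¹] = kg·m·s⁻³·K⁻¹
All reduce to kg·m·s⁻³·K⁻¹ except (B), which is kg·s⁻³·K⁻¹.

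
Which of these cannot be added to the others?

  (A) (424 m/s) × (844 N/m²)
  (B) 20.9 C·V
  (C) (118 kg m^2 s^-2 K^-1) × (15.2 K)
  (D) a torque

Dimensions:
  (A) [m·s⁻¹] · [kg·m⁻¹·s⁻²] = kg·s⁻³
  (B) C·V = s·A·J·C⁻¹ = kg·m²·s⁻²
  (C) [kg·m²·s⁻²·K⁻¹] · [K] = kg·m²·s⁻²
  (D) [torque] = kg·m²·s⁻²
All reduce to kg·m²·s⁻² except (A), which is kg·s⁻³.

(A)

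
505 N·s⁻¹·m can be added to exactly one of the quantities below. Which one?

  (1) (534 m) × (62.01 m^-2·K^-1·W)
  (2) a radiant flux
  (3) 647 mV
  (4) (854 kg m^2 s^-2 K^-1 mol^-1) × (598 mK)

(2)

Reference: N·m·s⁻¹ = kg·m·s⁻²·m·s⁻¹ = kg·m²·s⁻³.
Each option:
  (1) [m] · [kg·s⁻³·K⁻¹] = kg·m·s⁻³·K⁻¹
  (2) [radiant flux] = kg·m²·s⁻³  ← same
  (3) V = J·C⁻¹ = kg·m²·s⁻³·A⁻¹
  (4) [kg·m²·s⁻²·K⁻¹·mol⁻¹] · [K] = kg·m²·s⁻²·mol⁻¹
Only (2) matches kg·m²·s⁻³.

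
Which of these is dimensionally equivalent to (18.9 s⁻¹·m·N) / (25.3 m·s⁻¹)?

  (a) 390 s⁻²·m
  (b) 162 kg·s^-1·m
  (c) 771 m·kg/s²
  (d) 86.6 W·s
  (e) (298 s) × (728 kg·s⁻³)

Reference: [kg·m²·s⁻³] / [m·s⁻¹] = kg·m·s⁻².
Each option:
  (a) m·s⁻²
  (b) kg·m·s⁻¹
  (c) kg·m·s⁻²  ← same
  (d) W·s = J·s⁻¹·s = kg·m²·s⁻²
  (e) [s] · [kg·s⁻³] = kg·s⁻²
Only (c) matches kg·m·s⁻².

(c)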